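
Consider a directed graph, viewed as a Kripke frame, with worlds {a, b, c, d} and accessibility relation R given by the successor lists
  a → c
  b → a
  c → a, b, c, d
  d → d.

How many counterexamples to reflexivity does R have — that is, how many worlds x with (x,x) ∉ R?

Enumerating: a, b.

2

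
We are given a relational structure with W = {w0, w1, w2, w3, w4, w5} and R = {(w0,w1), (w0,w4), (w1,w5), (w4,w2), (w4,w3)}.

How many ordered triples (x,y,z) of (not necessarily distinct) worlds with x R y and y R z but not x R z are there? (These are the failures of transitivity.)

3

Enumerating: (w0,w1,w5), (w0,w4,w2), (w0,w4,w3).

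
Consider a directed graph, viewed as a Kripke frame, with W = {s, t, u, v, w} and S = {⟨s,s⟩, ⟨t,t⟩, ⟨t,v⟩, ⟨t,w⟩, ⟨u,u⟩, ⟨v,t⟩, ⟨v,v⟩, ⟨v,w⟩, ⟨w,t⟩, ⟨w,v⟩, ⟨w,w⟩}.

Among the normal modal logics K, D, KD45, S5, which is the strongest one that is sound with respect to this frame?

S5

Serial (axiom D): yes — every world has a successor (e.g. s S s).
Euclidean (axiom 5): yes — any two successors of a common world are S-related.
Transitive (axiom 4): yes — every two-step S-path is closed by a direct edge.
Reflexive (axiom T): yes — every world is S-related to itself.
So F validates K, D, KD45, S5. The strongest is S5.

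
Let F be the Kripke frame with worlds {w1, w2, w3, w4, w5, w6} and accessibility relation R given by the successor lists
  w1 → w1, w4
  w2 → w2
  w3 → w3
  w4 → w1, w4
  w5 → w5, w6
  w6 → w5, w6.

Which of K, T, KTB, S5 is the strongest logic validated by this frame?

Reflexive (axiom T): yes — every world is R-related to itself.
Symmetric (axiom B): yes — every pair in R has its reverse in R.
Euclidean (axiom 5): yes — any two successors of a common world are R-related.
So F validates K, T, KTB, S5. The strongest is S5.

S5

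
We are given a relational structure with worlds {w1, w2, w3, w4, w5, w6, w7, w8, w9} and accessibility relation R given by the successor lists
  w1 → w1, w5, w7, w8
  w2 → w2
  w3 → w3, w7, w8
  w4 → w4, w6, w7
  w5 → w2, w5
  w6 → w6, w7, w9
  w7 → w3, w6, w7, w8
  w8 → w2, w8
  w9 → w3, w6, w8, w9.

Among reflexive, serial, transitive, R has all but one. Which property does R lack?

transitive

Reflexive: yes — every world is R-related to itself.
Serial: yes — every world has a successor (e.g. w1 R w1).
Transitive: no — w1 R w5 and w5 R w2, but not w1 R w2.
Only transitive fails.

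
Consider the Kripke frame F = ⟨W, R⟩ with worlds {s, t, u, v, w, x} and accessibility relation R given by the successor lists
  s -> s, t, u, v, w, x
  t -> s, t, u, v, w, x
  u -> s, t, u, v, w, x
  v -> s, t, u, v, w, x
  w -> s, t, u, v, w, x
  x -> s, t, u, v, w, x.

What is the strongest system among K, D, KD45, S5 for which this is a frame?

Serial (axiom D): yes — every world has a successor (e.g. s R s).
Euclidean (axiom 5): yes — any two successors of a common world are R-related.
Transitive (axiom 4): yes — every two-step R-path is closed by a direct edge.
Reflexive (axiom T): yes — every world is R-related to itself.
So F validates K, D, KD45, S5. The strongest is S5.

S5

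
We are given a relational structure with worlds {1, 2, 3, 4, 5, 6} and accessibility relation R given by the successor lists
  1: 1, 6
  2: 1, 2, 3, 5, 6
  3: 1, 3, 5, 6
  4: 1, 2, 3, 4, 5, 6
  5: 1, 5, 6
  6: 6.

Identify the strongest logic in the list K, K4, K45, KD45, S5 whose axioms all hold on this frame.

Transitive (axiom 4): yes — every two-step R-path is closed by a direct edge.
Euclidean (axiom 5): no — 2 R 1 and 2 R 3, but not 1 R 3.
Serial (axiom D): yes — every world has a successor (e.g. 1 R 1).
Reflexive (axiom T): yes — every world is R-related to itself.
So F validates K, K4; K45 would additionally require R to be Euclidean. The strongest is K4.

K4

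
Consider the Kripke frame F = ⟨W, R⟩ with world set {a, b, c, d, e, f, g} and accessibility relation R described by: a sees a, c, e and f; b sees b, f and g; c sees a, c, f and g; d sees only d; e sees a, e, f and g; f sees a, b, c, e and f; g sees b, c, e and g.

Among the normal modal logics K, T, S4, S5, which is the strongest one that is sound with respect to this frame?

Reflexive (axiom T): yes — every world is R-related to itself.
Transitive (axiom 4): no — a R c and c R g, but not a R g.
Euclidean (axiom 5): no — a R c and a R e, but not c R e.
So F validates K, T; S4 would additionally require R to be transitive. The strongest is T.

T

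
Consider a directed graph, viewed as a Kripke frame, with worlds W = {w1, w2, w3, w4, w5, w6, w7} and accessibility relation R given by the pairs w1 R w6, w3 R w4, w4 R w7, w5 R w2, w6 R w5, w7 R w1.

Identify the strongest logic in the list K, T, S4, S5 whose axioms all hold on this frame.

K

Reflexive (axiom T): no — w1 is not related to itself.
Transitive (axiom 4): no — w1 R w6 and w6 R w5, but not w1 R w5.
Euclidean (axiom 5): no — w1 R w6 and w1 R w6, but not w6 R w6.
So F validates K; T would additionally require R to be reflexive. The strongest is K.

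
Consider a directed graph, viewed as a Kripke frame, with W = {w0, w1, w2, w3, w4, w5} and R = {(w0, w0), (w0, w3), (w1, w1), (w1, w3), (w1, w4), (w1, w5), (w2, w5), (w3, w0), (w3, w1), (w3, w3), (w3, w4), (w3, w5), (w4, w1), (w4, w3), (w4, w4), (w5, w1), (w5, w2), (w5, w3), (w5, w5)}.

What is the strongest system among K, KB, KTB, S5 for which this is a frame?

KB

Symmetric (axiom B): yes — every pair in R has its reverse in R.
Reflexive (axiom T): no — w2 is not related to itself.
Euclidean (axiom 5): no — w1 R w4 and w1 R w5, but not w4 R w5.
So F validates K, KB; KTB would additionally require R to be reflexive. The strongest is KB.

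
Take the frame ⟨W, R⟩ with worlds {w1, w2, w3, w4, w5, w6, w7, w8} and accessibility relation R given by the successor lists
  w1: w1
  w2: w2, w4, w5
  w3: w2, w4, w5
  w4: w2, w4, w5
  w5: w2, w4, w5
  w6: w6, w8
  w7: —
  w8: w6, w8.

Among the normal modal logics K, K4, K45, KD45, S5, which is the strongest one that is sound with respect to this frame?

Transitive (axiom 4): yes — every two-step R-path is closed by a direct edge.
Euclidean (axiom 5): yes — any two successors of a common world are R-related.
Serial (axiom D): no — w7 has no R-successor.
Reflexive (axiom T): no — w3 is not related to itself.
So F validates K, K4, K45; KD45 would additionally require R to be serial. The strongest is K45.

K45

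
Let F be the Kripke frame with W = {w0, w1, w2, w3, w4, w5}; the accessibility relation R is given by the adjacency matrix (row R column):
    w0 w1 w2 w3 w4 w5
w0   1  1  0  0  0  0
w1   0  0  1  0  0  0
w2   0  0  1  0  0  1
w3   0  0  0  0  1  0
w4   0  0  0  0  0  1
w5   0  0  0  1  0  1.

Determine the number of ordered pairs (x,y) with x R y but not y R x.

Enumerating: (w0,w1), (w1,w2), (w2,w5), (w3,w4), (w4,w5), (w5,w3).

6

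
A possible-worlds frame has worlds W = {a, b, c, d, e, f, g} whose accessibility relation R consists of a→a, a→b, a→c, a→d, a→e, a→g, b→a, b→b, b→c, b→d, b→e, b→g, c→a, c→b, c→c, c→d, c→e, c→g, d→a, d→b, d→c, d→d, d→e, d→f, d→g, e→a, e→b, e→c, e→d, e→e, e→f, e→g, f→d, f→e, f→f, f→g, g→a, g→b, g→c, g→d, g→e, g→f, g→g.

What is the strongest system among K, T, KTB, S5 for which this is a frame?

KTB

Reflexive (axiom T): yes — every world is R-related to itself.
Symmetric (axiom B): yes — every pair in R has its reverse in R.
Euclidean (axiom 5): no — d R a and d R f, but not a R f.
So F validates K, T, KTB; S5 would additionally require R to be Euclidean. The strongest is KTB.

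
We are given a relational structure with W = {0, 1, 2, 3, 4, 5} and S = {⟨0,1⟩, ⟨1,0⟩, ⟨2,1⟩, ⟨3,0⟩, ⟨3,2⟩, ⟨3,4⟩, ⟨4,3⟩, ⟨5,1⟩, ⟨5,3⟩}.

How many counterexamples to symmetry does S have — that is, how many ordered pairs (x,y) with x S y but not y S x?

Enumerating: (2,1), (3,0), (3,2), (5,1), (5,3).

5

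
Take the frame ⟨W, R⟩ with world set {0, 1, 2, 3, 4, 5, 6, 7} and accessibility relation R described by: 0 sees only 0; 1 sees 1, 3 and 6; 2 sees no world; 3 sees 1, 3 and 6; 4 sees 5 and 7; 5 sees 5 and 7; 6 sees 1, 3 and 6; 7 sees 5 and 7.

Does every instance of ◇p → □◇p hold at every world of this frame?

Yes

Axiom 5 corresponds to the accessibility relation being Euclidean.
Euclidean: yes — any two successors of a common world are R-related.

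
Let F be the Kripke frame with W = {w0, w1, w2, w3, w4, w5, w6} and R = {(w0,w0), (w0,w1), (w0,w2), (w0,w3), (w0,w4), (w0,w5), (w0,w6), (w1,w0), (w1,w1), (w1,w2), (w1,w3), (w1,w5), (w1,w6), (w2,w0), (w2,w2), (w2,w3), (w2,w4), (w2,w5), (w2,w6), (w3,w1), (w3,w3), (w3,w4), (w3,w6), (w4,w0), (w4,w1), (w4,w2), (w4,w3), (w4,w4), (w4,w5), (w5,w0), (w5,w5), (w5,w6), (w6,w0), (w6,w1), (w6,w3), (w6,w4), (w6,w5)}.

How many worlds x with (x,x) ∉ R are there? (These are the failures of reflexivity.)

1

Enumerating: w6.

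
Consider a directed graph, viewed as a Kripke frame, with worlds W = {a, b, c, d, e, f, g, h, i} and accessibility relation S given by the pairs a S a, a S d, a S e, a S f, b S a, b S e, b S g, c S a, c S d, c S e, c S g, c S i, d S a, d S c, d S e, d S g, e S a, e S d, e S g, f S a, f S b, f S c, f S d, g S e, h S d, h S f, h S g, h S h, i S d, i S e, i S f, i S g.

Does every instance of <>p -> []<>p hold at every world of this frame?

By correspondence theory, 5 is valid on a frame iff S is Euclidean.
Euclidean: no — a S d and a S f, but not d S f.

No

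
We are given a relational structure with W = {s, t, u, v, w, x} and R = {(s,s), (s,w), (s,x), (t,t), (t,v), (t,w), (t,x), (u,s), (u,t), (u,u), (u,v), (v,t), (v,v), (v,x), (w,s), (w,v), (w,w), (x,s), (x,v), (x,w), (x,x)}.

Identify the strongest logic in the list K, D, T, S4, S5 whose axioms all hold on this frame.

T

Serial (axiom D): yes — every world has a successor (e.g. s R s).
Reflexive (axiom T): yes — every world is R-related to itself.
Transitive (axiom 4): no — s R w and w R v, but not s R v.
Euclidean (axiom 5): no — s R w and s R x, but not w R x.
So F validates K, D, T; S4 would additionally require R to be transitive. The strongest is T.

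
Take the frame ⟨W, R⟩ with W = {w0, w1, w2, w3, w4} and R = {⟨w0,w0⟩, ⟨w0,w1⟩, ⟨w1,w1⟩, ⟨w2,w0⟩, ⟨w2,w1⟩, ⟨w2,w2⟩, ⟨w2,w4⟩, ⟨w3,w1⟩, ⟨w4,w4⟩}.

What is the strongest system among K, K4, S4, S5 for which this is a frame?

K4

Transitive (axiom 4): yes — every two-step R-path is closed by a direct edge.
Reflexive (axiom T): no — w3 is not related to itself.
Euclidean (axiom 5): no — w2 R w0 and w2 R w4, but not w0 R w4.
So F validates K, K4; S4 would additionally require R to be reflexive. The strongest is K4.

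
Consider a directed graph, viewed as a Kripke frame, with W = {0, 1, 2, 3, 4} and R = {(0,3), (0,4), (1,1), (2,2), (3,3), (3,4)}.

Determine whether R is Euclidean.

Euclidean: no — 0 R 4 and 0 R 3, but not 4 R 3.

No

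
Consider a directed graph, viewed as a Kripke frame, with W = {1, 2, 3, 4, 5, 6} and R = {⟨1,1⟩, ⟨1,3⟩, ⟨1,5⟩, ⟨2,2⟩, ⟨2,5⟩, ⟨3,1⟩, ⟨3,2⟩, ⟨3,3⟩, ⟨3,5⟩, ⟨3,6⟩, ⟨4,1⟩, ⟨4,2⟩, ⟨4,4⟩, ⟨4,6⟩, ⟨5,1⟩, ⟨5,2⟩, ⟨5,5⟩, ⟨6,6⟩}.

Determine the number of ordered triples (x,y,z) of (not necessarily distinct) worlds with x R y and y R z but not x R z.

8

Enumerating: (1,3,2), (1,3,6), (1,5,2), (2,5,1), (4,1,3), (4,1,5), (4,2,5), (5,1,3).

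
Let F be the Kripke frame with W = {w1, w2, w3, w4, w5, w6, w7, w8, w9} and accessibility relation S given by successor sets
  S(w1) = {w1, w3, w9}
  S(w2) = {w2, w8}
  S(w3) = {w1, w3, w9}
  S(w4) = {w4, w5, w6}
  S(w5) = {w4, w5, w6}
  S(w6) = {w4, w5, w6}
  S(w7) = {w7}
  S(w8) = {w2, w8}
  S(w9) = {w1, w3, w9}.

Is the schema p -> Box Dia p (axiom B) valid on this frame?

Axiom B corresponds to the accessibility relation being symmetric.
Symmetric: yes — every pair in S has its reverse in S.

Yes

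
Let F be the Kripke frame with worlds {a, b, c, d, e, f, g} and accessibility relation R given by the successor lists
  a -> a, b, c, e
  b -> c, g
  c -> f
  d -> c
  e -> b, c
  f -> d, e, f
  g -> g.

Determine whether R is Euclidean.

Euclidean: no — a R b and a R e, but not b R e.

No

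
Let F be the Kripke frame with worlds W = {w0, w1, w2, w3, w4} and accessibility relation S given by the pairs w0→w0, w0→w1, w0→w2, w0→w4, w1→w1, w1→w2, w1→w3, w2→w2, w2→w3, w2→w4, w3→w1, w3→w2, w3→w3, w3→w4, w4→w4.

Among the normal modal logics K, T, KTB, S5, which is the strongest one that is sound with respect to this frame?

T

Reflexive (axiom T): yes — every world is S-related to itself.
Symmetric (axiom B): no — w0 S w1 but not w1 S w0.
Euclidean (axiom 5): no — w0 S w1 and w0 S w4, but not w1 S w4.
So F validates K, T; KTB would additionally require S to be symmetric. The strongest is T.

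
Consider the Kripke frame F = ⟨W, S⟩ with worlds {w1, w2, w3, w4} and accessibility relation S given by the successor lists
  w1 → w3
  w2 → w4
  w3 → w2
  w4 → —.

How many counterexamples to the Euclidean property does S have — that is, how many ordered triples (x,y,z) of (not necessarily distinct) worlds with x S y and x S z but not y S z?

Enumerating: (w1,w3,w3), (w2,w4,w4), (w3,w2,w2).

3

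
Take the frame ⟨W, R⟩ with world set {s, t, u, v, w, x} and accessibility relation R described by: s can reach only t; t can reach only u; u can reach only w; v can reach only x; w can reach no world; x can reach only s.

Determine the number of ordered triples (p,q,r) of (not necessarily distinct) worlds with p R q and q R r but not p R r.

4

Enumerating: (s,t,u), (t,u,w), (v,x,s), (x,s,t).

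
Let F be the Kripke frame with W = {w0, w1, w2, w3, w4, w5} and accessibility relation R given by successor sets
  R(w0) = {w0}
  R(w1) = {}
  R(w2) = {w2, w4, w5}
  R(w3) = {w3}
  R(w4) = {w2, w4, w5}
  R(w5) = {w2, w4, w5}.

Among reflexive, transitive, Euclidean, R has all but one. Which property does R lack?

Reflexive: no — w1 is not related to itself.
Transitive: yes — every two-step R-path is closed by a direct edge.
Euclidean: yes — any two successors of a common world are R-related.
Only reflexive fails.

reflexive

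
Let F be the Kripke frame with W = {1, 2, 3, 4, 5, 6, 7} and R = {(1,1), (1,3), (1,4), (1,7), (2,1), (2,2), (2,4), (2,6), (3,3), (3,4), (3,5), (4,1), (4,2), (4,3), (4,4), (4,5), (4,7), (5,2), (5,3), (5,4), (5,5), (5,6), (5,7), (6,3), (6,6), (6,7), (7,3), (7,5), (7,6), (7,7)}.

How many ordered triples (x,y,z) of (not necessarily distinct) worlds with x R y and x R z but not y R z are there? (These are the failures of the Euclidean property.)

Enumerating: (1,3,1), (1,3,7), (1,7,1), (1,7,4), (2,1,2), (2,1,6), (2,4,6), (2,6,1), (2,6,2), (2,6,4), (4,1,2), (4,1,5), … and 27 more.
Total: 39.

39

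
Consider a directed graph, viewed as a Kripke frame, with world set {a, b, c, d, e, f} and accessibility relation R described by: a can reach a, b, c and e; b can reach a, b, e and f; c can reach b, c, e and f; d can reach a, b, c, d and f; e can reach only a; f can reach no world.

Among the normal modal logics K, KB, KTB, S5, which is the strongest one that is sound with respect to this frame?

Symmetric (axiom B): no — a R c but not c R a.
Reflexive (axiom T): no — e is not related to itself.
Euclidean (axiom 5): no — a R b and a R c, but not b R c.
So F validates K; KB would additionally require R to be symmetric. The strongest is K.

K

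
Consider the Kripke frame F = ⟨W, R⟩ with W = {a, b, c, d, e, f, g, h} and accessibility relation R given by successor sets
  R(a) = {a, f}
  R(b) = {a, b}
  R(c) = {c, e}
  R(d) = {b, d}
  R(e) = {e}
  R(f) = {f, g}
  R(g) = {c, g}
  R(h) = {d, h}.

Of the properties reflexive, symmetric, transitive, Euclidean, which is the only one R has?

reflexive

Reflexive: yes — every world is R-related to itself.
Symmetric: no — a R f but not f R a.
Transitive: no — a R f and f R g, but not a R g.
Euclidean: no — a R f and a R a, but not f R a.
Only reflexive holds.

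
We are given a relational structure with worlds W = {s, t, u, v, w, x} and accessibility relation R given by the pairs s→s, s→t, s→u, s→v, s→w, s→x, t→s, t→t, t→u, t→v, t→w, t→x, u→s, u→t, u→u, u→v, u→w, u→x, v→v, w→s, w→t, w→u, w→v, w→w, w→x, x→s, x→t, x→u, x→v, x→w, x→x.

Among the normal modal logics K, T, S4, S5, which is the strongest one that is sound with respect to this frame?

S4

Reflexive (axiom T): yes — every world is R-related to itself.
Transitive (axiom 4): yes — every two-step R-path is closed by a direct edge.
Euclidean (axiom 5): no — s R v and s R t, but not v R t.
So F validates K, T, S4; S5 would additionally require R to be Euclidean. The strongest is S4.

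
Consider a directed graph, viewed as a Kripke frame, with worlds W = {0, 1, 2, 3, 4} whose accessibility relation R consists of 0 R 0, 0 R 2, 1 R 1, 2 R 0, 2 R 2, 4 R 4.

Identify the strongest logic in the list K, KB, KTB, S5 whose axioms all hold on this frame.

KB

Symmetric (axiom B): yes — every pair in R has its reverse in R.
Reflexive (axiom T): no — 3 is not related to itself.
Euclidean (axiom 5): yes — any two successors of a common world are R-related.
So F validates K, KB; KTB would additionally require R to be reflexive. The strongest is KB.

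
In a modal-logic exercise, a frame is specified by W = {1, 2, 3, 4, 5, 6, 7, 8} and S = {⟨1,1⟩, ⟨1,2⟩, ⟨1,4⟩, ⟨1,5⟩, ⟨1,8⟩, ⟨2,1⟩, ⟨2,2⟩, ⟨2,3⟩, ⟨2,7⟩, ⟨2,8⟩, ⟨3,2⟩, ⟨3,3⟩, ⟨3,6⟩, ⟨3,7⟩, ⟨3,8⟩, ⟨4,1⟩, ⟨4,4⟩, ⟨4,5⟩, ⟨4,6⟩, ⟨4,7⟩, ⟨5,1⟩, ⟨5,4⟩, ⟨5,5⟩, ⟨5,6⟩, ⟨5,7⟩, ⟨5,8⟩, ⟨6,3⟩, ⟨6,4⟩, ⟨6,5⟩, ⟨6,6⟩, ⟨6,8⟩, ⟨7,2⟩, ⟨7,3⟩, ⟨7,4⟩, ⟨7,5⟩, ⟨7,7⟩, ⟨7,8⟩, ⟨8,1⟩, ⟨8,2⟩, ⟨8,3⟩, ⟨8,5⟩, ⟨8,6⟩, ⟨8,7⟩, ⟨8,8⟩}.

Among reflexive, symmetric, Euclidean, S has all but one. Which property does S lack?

Reflexive: yes — every world is S-related to itself.
Symmetric: yes — every pair in S has its reverse in S.
Euclidean: no — 1 S 2 and 1 S 4, but not 2 S 4.
Only Euclidean fails.

Euclidean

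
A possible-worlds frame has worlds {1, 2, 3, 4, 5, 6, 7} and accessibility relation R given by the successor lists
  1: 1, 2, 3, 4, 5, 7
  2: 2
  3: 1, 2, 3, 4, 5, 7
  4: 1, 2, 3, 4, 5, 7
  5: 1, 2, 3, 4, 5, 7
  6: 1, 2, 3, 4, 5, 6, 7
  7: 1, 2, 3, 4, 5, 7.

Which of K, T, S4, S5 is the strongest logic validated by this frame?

Reflexive (axiom T): yes — every world is R-related to itself.
Transitive (axiom 4): yes — every two-step R-path is closed by a direct edge.
Euclidean (axiom 5): no — 1 R 2 and 1 R 3, but not 2 R 3.
So F validates K, T, S4; S5 would additionally require R to be Euclidean. The strongest is S4.

S4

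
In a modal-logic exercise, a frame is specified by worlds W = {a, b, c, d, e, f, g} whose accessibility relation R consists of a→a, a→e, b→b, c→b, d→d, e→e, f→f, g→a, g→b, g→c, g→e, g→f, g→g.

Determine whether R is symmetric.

No

Symmetric: no — a R e but not e R a.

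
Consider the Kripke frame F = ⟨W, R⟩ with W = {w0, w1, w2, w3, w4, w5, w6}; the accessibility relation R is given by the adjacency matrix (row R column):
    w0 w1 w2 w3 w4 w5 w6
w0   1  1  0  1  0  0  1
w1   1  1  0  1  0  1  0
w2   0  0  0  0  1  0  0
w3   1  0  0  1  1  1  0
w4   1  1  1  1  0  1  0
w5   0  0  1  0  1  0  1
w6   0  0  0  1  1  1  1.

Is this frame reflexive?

Reflexive: no — w2 is not related to itself.

No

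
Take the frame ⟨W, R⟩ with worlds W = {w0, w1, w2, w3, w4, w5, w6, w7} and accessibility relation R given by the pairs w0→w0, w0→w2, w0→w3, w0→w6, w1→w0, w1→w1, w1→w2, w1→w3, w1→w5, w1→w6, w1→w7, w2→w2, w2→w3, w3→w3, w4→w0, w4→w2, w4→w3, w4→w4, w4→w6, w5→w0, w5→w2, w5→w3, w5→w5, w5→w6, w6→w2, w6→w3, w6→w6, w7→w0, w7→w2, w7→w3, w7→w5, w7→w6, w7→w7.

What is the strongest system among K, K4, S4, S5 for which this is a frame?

S4

Transitive (axiom 4): yes — every two-step R-path is closed by a direct edge.
Reflexive (axiom T): yes — every world is R-related to itself.
Euclidean (axiom 5): no — w0 R w2 and w0 R w6, but not w2 R w6.
So F validates K, K4, S4; S5 would additionally require R to be Euclidean. The strongest is S4.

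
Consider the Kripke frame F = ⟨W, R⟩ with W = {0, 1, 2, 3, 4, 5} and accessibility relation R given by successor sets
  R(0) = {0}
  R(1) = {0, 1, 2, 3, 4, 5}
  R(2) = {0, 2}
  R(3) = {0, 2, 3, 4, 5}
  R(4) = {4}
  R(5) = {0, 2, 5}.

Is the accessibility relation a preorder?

Reflexive: yes — every world is R-related to itself.
Transitive: yes — every two-step R-path is closed by a direct edge.
So R is a preorder.

Yes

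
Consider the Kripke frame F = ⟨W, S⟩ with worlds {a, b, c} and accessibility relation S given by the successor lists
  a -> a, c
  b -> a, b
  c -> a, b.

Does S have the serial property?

Yes

Serial: yes — every world has a successor (e.g. a S a).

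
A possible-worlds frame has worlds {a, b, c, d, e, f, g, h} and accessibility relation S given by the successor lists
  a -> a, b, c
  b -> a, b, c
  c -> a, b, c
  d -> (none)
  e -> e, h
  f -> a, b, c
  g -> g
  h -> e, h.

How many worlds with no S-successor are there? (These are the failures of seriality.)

Enumerating: d.

1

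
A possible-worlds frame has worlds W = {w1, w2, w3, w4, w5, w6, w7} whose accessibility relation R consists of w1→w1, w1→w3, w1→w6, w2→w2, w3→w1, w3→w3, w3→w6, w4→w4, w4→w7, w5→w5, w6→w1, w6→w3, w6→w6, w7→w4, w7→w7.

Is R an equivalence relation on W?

Reflexive: yes — every world is R-related to itself.
Symmetric: yes — every pair in R has its reverse in R.
Transitive: yes — every two-step R-path is closed by a direct edge.
So R is an equivalence relation.

Yes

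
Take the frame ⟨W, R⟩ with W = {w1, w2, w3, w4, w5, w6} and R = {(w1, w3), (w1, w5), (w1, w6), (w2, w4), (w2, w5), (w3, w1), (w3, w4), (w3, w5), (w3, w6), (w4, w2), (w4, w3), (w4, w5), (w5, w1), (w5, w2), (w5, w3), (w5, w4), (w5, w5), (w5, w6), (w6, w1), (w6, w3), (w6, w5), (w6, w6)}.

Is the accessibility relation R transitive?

Transitive: no — w1 R w3 and w3 R w4, but not w1 R w4.

No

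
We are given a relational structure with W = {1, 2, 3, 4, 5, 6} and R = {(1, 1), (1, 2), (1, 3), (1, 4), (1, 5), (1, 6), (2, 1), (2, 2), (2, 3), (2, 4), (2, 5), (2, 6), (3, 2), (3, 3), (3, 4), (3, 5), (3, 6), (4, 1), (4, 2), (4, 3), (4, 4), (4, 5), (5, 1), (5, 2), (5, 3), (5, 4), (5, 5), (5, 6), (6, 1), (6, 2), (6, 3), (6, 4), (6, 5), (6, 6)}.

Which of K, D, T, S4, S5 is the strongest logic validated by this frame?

Serial (axiom D): yes — every world has a successor (e.g. 1 R 1).
Reflexive (axiom T): yes — every world is R-related to itself.
Transitive (axiom 4): no — 3 R 2 and 2 R 1, but not 3 R 1.
Euclidean (axiom 5): no — 1 R 4 and 1 R 6, but not 4 R 6.
So F validates K, D, T; S4 would additionally require R to be transitive. The strongest is T.

T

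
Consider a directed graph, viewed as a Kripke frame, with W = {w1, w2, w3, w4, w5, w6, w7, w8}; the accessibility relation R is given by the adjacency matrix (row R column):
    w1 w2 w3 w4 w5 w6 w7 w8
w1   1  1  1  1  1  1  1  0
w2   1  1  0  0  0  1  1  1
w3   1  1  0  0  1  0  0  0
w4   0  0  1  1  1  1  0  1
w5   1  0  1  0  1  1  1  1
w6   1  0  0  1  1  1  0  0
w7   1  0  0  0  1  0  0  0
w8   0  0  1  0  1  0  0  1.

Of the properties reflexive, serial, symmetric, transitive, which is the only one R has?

serial

Reflexive: no — w3 is not related to itself.
Serial: yes — every world has a successor (e.g. w1 R w1).
Symmetric: no — w1 R w4 but not w4 R w1.
Transitive: no — w1 R w2 and w2 R w8, but not w1 R w8.
Only serial holds.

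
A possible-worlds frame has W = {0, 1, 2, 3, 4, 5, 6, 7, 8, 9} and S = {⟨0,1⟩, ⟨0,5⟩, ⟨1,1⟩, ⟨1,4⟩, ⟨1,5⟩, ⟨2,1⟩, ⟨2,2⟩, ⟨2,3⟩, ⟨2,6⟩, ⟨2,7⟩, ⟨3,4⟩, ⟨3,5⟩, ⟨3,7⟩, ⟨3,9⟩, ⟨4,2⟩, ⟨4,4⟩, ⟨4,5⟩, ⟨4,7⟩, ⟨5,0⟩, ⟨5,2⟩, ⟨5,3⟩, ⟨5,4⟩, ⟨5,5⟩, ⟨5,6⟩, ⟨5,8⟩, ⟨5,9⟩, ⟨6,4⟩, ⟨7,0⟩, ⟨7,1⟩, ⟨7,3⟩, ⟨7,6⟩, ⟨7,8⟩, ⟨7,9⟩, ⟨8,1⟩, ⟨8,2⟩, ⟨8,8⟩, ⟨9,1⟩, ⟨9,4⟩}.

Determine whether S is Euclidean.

Euclidean: no — 0 S 5 and 0 S 1, but not 5 S 1.

No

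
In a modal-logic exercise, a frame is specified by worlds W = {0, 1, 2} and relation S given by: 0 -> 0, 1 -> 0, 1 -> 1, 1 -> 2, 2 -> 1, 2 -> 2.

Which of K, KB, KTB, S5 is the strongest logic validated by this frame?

Symmetric (axiom B): no — 1 S 0 but not 0 S 1.
Reflexive (axiom T): yes — every world is S-related to itself.
Euclidean (axiom 5): no — 1 S 0 and 1 S 2, but not 0 S 2.
So F validates K; KB would additionally require S to be symmetric. The strongest is K.

K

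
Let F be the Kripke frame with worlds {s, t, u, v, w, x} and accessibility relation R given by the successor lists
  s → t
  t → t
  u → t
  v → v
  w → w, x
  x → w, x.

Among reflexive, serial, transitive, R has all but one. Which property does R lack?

Reflexive: no — s is not related to itself.
Serial: yes — every world has a successor (e.g. s R t).
Transitive: yes — every two-step R-path is closed by a direct edge.
Only reflexive fails.

reflexive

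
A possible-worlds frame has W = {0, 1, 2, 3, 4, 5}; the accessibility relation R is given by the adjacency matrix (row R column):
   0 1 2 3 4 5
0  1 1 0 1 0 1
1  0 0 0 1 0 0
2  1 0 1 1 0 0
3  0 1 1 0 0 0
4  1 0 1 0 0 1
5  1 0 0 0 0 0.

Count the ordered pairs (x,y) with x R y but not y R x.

6

Enumerating: (0,1), (0,3), (2,0), (4,0), (4,2), (4,5).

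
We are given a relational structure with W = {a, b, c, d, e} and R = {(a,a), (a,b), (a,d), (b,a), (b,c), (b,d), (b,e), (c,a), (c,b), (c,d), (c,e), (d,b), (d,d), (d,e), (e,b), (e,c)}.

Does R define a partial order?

Reflexive: no — b is not related to itself.
Transitive: no — a R b and b R c, but not a R c.
Antisymmetric: no — a R b and b R a with a ≠ b.
So R is not a partial order.

No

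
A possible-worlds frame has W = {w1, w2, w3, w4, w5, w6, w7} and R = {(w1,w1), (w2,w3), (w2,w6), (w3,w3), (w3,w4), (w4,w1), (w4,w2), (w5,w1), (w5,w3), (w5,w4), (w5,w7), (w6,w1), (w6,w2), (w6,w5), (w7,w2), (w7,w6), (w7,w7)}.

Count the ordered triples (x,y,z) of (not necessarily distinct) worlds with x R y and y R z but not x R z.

Enumerating: (w2,w3,w4), (w2,w6,w1), (w2,w6,w2), (w2,w6,w5), (w3,w4,w1), (w3,w4,w2), (w4,w2,w3), (w4,w2,w6), (w5,w4,w2), (w5,w7,w2), (w5,w7,w6), (w6,w2,w3), … and 7 more.
Total: 19.

19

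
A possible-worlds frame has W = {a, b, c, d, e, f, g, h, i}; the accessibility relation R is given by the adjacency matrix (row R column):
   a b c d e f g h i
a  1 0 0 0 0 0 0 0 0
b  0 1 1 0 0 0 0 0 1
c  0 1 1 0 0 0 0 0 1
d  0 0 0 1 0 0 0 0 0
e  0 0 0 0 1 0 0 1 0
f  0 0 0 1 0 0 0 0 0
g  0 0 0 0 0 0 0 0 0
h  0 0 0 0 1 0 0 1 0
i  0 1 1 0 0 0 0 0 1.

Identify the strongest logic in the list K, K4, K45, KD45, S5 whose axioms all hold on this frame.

K45

Transitive (axiom 4): yes — every two-step R-path is closed by a direct edge.
Euclidean (axiom 5): yes — any two successors of a common world are R-related.
Serial (axiom D): no — g has no R-successor.
Reflexive (axiom T): no — f is not related to itself.
So F validates K, K4, K45; KD45 would additionally require R to be serial. The strongest is K45.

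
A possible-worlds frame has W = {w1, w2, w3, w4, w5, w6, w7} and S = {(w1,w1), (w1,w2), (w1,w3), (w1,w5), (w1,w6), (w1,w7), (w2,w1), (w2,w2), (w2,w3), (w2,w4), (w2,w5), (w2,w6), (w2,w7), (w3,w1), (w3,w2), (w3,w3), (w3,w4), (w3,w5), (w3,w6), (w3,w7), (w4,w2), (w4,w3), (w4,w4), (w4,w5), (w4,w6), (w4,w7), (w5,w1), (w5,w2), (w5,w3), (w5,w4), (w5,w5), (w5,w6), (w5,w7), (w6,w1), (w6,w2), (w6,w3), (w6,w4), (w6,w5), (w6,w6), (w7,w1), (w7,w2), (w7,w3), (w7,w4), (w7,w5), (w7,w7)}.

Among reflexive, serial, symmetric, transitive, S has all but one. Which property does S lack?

Reflexive: yes — every world is S-related to itself.
Serial: yes — every world has a successor (e.g. w1 S w1).
Symmetric: yes — every pair in S has its reverse in S.
Transitive: no — w1 S w2 and w2 S w4, but not w1 S w4.
Only transitive fails.

transitive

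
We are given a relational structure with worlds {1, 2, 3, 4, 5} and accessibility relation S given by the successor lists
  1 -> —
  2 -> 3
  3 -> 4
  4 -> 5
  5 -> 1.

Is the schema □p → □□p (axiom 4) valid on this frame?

No

The schema 4 characterises exactly the transitive frames.
Transitive: no — 2 S 3 and 3 S 4, but not 2 S 4.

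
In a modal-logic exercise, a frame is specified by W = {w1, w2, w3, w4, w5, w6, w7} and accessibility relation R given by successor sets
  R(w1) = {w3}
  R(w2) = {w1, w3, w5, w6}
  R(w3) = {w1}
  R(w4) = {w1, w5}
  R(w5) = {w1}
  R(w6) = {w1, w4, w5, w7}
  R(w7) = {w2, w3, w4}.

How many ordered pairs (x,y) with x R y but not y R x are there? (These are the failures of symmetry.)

14

Enumerating: (w2,w1), (w2,w3), (w2,w5), (w2,w6), (w4,w1), (w4,w5), (w5,w1), (w6,w1), (w6,w4), (w6,w5), (w6,w7), (w7,w2), (w7,w3), (w7,w4).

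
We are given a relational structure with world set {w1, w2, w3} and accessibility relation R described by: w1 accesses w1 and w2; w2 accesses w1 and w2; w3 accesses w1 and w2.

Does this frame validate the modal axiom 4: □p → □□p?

Yes

The schema 4 characterises exactly the transitive frames.
Transitive: yes — every two-step R-path is closed by a direct edge.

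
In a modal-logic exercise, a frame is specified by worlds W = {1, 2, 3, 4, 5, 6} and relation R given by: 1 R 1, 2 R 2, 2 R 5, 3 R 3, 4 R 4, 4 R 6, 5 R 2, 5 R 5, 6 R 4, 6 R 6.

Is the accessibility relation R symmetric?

Yes

Symmetric: yes — every pair in R has its reverse in R.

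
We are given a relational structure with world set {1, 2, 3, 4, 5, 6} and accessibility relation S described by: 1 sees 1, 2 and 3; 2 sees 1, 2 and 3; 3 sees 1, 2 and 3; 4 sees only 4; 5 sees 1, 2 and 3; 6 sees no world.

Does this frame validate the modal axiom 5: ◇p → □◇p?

Axiom 5 corresponds to the accessibility relation being Euclidean.
Euclidean: yes — any two successors of a common world are S-related.

Yes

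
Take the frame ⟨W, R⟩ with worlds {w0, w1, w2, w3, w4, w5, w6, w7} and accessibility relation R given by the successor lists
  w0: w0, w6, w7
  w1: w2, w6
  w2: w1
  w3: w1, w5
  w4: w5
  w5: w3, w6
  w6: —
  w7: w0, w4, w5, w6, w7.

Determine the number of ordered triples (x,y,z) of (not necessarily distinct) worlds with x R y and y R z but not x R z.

14

Enumerating: (w0,w7,w4), (w0,w7,w5), (w1,w2,w1), (w2,w1,w2), (w2,w1,w6), (w3,w1,w2), (w3,w1,w6), (w3,w5,w3), (w3,w5,w6), (w4,w5,w3), (w4,w5,w6), (w5,w3,w1), (w5,w3,w5), (w7,w5,w3).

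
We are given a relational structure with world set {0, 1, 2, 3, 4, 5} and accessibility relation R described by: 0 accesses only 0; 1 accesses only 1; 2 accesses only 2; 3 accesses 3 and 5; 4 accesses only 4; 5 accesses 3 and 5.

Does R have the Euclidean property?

Euclidean: yes — any two successors of a common world are R-related.

Yes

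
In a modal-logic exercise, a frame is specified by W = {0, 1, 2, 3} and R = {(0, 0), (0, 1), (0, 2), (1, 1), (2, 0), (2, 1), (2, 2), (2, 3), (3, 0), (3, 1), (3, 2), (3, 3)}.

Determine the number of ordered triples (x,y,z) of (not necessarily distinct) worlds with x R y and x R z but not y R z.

10

Enumerating: (0,1,0), (0,1,2), (2,0,3), (2,1,0), (2,1,2), (2,1,3), (3,0,3), (3,1,0), (3,1,2), (3,1,3).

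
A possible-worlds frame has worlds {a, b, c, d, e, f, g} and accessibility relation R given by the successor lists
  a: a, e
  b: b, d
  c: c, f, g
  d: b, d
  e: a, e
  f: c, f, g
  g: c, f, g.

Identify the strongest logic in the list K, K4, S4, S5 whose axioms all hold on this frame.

Transitive (axiom 4): yes — every two-step R-path is closed by a direct edge.
Reflexive (axiom T): yes — every world is R-related to itself.
Euclidean (axiom 5): yes — any two successors of a common world are R-related.
So F validates K, K4, S4, S5. The strongest is S5.

S5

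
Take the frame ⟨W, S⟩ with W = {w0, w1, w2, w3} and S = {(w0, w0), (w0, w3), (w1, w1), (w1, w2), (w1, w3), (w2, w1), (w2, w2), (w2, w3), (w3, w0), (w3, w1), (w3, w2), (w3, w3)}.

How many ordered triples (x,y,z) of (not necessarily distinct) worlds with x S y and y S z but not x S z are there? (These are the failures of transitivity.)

Enumerating: (w0,w3,w1), (w0,w3,w2), (w1,w3,w0), (w2,w3,w0).

4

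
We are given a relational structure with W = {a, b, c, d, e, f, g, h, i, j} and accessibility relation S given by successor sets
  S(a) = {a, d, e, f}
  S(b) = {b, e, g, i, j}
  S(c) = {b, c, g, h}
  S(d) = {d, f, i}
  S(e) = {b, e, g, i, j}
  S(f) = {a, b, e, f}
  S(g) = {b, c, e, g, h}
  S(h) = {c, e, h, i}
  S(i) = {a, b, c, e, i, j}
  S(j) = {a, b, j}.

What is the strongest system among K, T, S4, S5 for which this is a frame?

Reflexive (axiom T): yes — every world is S-related to itself.
Transitive (axiom 4): no — a S d and d S i, but not a S i.
Euclidean (axiom 5): no — a S d and a S e, but not d S e.
So F validates K, T; S4 would additionally require S to be transitive. The strongest is T.

T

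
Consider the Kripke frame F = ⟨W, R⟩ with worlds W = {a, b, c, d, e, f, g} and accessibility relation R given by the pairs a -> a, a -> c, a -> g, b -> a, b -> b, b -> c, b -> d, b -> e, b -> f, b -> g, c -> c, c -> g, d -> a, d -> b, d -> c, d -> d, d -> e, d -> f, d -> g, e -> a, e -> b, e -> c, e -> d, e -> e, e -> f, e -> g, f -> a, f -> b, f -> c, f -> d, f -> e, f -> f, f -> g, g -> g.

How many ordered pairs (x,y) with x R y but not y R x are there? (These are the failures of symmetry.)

15

Enumerating: (a,c), (a,g), (b,a), (b,c), (b,g), (c,g), (d,a), (d,c), (d,g), (e,a), (e,c), (e,g), (f,a), (f,c), (f,g).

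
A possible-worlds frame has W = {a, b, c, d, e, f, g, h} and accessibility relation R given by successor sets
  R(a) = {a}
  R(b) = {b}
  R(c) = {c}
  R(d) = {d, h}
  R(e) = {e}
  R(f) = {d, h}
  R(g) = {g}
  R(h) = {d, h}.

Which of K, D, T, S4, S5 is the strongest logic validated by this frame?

Serial (axiom D): yes — every world has a successor (e.g. a R a).
Reflexive (axiom T): no — f is not related to itself.
Transitive (axiom 4): yes — every two-step R-path is closed by a direct edge.
Euclidean (axiom 5): yes — any two successors of a common world are R-related.
So F validates K, D; T would additionally require R to be reflexive. The strongest is D.

D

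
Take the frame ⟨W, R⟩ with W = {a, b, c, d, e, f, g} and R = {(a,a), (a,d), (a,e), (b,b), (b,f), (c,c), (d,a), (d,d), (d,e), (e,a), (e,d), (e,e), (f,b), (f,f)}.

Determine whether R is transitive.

Transitive: yes — every two-step R-path is closed by a direct edge.

Yes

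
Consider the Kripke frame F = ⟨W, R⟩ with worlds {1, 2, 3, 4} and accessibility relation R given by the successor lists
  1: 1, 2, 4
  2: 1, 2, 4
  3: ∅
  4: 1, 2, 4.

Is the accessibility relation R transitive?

Transitive: yes — every two-step R-path is closed by a direct edge.

Yes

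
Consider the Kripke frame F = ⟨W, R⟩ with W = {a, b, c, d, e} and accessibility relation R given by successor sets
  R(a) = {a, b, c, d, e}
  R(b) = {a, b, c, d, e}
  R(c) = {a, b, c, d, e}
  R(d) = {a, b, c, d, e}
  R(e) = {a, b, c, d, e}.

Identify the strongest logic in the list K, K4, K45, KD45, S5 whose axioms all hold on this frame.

S5

Transitive (axiom 4): yes — every two-step R-path is closed by a direct edge.
Euclidean (axiom 5): yes — any two successors of a common world are R-related.
Serial (axiom D): yes — every world has a successor (e.g. a R a).
Reflexive (axiom T): yes — every world is R-related to itself.
So F validates K, K4, K45, KD45, S5. The strongest is S5.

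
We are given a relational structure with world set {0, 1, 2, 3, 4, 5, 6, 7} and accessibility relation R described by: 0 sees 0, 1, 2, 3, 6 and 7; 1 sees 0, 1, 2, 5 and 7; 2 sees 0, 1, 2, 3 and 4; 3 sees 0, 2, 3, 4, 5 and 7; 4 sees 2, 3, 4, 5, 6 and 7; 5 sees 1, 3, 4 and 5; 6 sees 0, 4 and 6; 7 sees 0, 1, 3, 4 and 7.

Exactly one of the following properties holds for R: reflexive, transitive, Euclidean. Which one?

Reflexive: yes — every world is R-related to itself.
Transitive: no — 0 R 1 and 1 R 5, but not 0 R 5.
Euclidean: no — 0 R 1 and 0 R 3, but not 1 R 3.
Only reflexive holds.

reflexive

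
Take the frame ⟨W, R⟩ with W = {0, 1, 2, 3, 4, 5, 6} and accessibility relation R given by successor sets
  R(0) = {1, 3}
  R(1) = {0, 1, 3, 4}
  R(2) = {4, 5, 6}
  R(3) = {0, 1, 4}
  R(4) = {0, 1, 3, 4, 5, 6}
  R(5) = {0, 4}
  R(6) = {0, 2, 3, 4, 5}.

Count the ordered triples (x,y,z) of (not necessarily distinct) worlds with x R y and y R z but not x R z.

Enumerating: (0,1,0), (0,1,4), (0,3,0), (0,3,4), (1,4,5), (1,4,6), (2,4,0), (2,4,1), (2,4,3), (2,5,0), (2,6,0), (2,6,2), … and 18 more.
Total: 30.

30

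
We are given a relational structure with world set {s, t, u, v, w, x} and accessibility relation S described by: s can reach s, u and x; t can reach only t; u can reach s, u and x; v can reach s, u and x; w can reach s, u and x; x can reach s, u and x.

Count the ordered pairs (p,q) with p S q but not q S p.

Enumerating: (v,s), (v,u), (v,x), (w,s), (w,u), (w,x).

6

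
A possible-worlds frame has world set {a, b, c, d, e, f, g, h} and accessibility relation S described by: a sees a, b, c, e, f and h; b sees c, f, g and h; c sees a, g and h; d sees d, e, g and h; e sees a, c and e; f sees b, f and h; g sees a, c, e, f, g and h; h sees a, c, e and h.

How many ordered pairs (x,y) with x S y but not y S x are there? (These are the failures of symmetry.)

Enumerating: (a,b), (a,f), (b,c), (b,g), (b,h), (d,e), (d,g), (d,h), (e,c), (f,h), (g,a), (g,e), (g,f), (g,h), (h,e).

15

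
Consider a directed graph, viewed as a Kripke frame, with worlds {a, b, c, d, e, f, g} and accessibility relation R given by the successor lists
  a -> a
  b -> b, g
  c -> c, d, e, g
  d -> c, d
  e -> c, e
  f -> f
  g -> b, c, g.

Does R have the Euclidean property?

Euclidean: no — c R d and c R e, but not d R e.

No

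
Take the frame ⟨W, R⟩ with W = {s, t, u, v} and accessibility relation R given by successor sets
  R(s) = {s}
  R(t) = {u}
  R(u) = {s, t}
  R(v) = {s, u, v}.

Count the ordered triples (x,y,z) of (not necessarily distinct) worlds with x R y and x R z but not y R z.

8

Enumerating: (t,u,u), (u,s,t), (u,t,s), (u,t,t), (v,s,u), (v,s,v), (v,u,u), (v,u,v).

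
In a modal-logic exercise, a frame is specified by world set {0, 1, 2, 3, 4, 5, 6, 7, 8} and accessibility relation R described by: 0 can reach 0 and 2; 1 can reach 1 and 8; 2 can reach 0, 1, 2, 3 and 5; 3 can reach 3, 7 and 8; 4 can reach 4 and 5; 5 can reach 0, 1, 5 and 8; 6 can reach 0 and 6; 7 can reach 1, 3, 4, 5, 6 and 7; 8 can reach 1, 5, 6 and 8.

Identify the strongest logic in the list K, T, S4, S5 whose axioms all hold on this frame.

T

Reflexive (axiom T): yes — every world is R-related to itself.
Transitive (axiom 4): no — 0 R 2 and 2 R 1, but not 0 R 1.
Euclidean (axiom 5): no — 2 R 0 and 2 R 1, but not 0 R 1.
So F validates K, T; S4 would additionally require R to be transitive. The strongest is T.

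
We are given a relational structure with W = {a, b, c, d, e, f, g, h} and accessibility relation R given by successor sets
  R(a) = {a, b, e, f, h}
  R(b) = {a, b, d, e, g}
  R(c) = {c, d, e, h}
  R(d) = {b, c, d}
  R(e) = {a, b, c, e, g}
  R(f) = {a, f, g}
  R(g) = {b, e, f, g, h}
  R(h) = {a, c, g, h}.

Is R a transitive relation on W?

No

Transitive: no — a R b and b R d, but not a R d.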